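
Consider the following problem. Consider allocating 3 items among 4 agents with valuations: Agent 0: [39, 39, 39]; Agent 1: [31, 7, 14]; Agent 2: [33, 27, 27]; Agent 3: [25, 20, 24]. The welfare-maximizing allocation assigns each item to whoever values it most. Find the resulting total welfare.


Step 1: For each item, find the maximum value among all agents.
Step 2: Item 0 -> Agent 0 (value 39)
Step 3: Item 1 -> Agent 0 (value 39)
Step 4: Item 2 -> Agent 0 (value 39)
Step 5: Total welfare = 39 + 39 + 39 = 117

117


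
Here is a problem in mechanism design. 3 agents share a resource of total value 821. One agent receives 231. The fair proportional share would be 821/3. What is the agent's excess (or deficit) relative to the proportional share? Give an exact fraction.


Step 1: Proportional share = 821/3
Step 2: Agent's actual allocation = 231
Step 3: Excess = 231 - 821/3 = -128/3

-128/3


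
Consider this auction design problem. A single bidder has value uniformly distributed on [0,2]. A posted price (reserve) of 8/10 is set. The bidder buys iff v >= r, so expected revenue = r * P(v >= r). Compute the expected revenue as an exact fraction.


Step 1: Posted price r = 4/5, value support [0,2]
Step 2: P(v >= r) = (2 - 4/5)/2 = 3/5
Step 3: Expected revenue = r * P(v >= r) = 4/5 * 3/5
Step 4: Revenue = 12/25

12/25


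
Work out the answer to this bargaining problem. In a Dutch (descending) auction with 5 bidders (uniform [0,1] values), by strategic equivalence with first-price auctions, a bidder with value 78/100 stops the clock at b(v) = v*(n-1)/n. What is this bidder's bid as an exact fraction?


Step 1: Dutch auctions are strategically equivalent to first-price auctions
Step 2: The equilibrium bid is b(v) = v*(n-1)/n
Step 3: b = 39/50 * 4/5
Step 4: b = 78/125

78/125


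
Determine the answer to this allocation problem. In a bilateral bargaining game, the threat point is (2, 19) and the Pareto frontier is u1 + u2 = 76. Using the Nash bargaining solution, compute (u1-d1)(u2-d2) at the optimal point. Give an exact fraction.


Step 1: The Nash solution splits surplus symmetrically above the disagreement point
Step 2: u1 = (total + d1 - d2)/2 = (76 + 2 - 19)/2 = 59/2
Step 3: u2 = (total - d1 + d2)/2 = (76 - 2 + 19)/2 = 93/2
Step 4: Nash product = (59/2 - 2) * (93/2 - 19)
Step 5: = 55/2 * 55/2 = 3025/4

3025/4


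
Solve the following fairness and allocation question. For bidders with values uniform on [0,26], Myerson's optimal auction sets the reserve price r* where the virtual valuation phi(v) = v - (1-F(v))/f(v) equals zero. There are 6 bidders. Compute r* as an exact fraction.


Step 1: For U[0,26], F(v) = v/26 and f(v) = 1/26
Step 2: phi(v) = v - (1 - v/26)/(1/26) = v - (26 - v) = 2v - 26
Step 3: Set phi(r*) = 0: 2r* - 26 = 0
Step 4: r* = 26/2 = 13 (the number of bidders n = 6 does not enter)

13


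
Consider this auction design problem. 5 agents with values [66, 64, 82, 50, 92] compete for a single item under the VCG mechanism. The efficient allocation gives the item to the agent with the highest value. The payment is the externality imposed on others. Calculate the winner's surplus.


Step 1: The winner is the agent with the highest value: agent 4 with value 92
Step 2: Values of other agents: [66, 64, 82, 50]
Step 3: VCG payment = max of others' values = 82
Step 4: Surplus = 92 - 82 = 10

10


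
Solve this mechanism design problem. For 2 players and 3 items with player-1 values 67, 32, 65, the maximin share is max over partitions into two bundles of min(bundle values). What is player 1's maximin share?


Step 1: Item values = 67, 32, 65
Step 2: Enumerate all 2-bundle partitions and take the smaller bundle:
  Partition 1: {67} vs {32,65} -> bundles 67, 97; min = 67
  Partition 2: {32} vs {67,65} -> bundles 32, 132; min = 32
  Partition 3: {65} vs {67,32} -> bundles 65, 99; min = 65
Step 3: MMS = max(67, 32, 65) = 67

67


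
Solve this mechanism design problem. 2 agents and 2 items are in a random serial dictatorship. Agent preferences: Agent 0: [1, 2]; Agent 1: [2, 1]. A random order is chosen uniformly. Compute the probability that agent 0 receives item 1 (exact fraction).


Step 1: Agent 0 wants item 1
Step 2: There are 2 possible orderings of agents
Step 3: In 2 orderings, agent 0 gets item 1
Step 4: Probability = 2/2 = 1

1


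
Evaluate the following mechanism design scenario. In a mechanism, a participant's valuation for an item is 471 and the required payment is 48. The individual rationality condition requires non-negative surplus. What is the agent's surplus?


Step 1: Surplus = value - payment = 471 - 48 = 423
Step 2: IR is satisfied (surplus >= 0)

423


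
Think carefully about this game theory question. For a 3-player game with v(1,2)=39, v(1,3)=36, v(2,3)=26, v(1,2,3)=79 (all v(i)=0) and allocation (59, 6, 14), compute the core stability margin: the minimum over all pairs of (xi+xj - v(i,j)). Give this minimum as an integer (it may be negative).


Step 1: Slack for coalition (1,2): x1+x2 - v12 = 65 - 39 = 26
Step 2: Slack for coalition (1,3): x1+x3 - v13 = 73 - 36 = 37
Step 3: Slack for coalition (2,3): x2+x3 - v23 = 20 - 26 = -6
Step 4: Minimum slack = min(26, 37, -6) = -6, attained by (2,3); coalition (2,3) can block (slack < 0), so the allocation is not in the core

-6


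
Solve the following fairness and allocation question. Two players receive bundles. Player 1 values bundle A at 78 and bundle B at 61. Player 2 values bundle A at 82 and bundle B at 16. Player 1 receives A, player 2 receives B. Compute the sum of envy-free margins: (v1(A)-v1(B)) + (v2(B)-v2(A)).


Step 1: Player 1's margin = v1(A) - v1(B) = 78 - 61 = 17
Step 2: Player 2's margin = v2(B) - v2(A) = 16 - 82 = -66
Step 3: Total margin = 17 + -66 = -49

-49


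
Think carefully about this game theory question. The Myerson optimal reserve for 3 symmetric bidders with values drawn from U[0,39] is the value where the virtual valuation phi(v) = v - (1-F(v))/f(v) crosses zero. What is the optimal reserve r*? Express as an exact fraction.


Step 1: For U[0,39], F(v) = v/39 and f(v) = 1/39
Step 2: phi(v) = v - (1 - v/39)/(1/39) = v - (39 - v) = 2v - 39
Step 3: Set phi(r*) = 0: 2r* - 39 = 0
Step 4: r* = 39/2 (the number of bidders n = 3 does not enter)

39/2


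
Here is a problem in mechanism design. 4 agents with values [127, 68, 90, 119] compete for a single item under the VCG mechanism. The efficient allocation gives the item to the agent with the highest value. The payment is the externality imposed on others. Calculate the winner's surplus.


Step 1: The winner is the agent with the highest value: agent 0 with value 127
Step 2: Values of other agents: [68, 90, 119]
Step 3: VCG payment = max of others' values = 119
Step 4: Surplus = 127 - 119 = 8

8


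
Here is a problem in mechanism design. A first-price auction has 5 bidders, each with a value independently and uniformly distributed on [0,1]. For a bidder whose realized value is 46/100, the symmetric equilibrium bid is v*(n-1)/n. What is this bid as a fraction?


Step 1: The symmetric BNE bidding function is b(v) = v * (n-1) / n
Step 2: Substitute v = 23/50 and n = 5
Step 3: b = 23/50 * 4/5
Step 4: b = 46/125

46/125


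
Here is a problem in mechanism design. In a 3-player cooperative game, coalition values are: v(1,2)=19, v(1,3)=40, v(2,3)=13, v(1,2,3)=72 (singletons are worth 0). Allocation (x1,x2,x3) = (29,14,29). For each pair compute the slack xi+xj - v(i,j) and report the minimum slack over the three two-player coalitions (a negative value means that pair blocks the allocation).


Step 1: Slack for coalition (1,2): x1+x2 - v12 = 43 - 19 = 24
Step 2: Slack for coalition (1,3): x1+x3 - v13 = 58 - 40 = 18
Step 3: Slack for coalition (2,3): x2+x3 - v23 = 43 - 13 = 30
Step 4: Minimum slack = min(24, 18, 30) = 18, attained by (1,3); no pair can gain by deviating, so the allocation is in the core

18


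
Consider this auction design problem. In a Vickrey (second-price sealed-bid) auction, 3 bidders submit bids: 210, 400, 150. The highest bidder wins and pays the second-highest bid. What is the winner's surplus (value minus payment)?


Step 1: Sort bids in descending order: 400, 210, 150
Step 2: The winning bid is the highest: 400
Step 3: The payment equals the second-highest bid: 210
Step 4: Surplus = winner's bid - payment = 400 - 210 = 190

190


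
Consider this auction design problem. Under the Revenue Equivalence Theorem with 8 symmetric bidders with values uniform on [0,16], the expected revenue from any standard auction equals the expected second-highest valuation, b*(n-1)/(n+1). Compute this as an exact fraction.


Step 1: By Revenue Equivalence, expected revenue = b*(n-1)/(n+1)
Step 2: Substituting n = 8, b = 16
Step 3: Revenue = 16*(8-1)/(8+1) = 16*7/9
Step 4: Revenue = 112/9

112/9


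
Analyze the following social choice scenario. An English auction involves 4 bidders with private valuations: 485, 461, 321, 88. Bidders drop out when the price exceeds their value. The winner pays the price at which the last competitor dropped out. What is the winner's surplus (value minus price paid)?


Step 1: Identify the highest value: 485
Step 2: Identify the second-highest value: 461
Step 3: The final price = second-highest value = 461
Step 4: Surplus = 485 - 461 = 24

24


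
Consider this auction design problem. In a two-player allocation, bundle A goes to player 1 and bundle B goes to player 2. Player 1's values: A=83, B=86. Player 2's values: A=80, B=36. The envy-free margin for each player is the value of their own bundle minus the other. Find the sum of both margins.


Step 1: Player 1's margin = v1(A) - v1(B) = 83 - 86 = -3
Step 2: Player 2's margin = v2(B) - v2(A) = 36 - 80 = -44
Step 3: Total margin = -3 + -44 = -47

-47


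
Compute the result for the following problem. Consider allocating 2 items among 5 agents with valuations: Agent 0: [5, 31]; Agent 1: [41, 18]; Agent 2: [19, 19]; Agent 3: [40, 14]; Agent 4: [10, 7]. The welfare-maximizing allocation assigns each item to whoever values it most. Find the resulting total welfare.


Step 1: For each item, find the maximum value among all agents.
Step 2: Item 0 -> Agent 1 (value 41)
Step 3: Item 1 -> Agent 0 (value 31)
Step 4: Total welfare = 41 + 31 = 72

72


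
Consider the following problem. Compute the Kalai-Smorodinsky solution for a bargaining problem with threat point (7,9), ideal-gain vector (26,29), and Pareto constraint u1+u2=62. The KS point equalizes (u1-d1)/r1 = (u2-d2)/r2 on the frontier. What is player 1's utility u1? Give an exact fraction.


Step 1: At the KS point, (u1-d1)/r1 = (u2-d2)/r2 = t and u1+u2 = 62
Step 2: u1 = d1 + r1*t and u2 = d2 + r2*t, so (d1 + r1*t) + (d2 + r2*t) = 62
Step 3: t = (62 - 7 - 9)/(26 + 29) = 46/55
Step 4: u1 = d1 + r1*t = 7 + 26 * 46/55 = 1581/55
Step 5: (Check: u2 = d2 + r2*t = 1829/55; u1+u2 = 1581/55 + 1829/55 = 62, on the frontier.)

1581/55


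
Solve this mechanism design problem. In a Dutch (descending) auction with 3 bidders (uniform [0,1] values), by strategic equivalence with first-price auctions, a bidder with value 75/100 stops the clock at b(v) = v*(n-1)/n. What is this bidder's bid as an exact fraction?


Step 1: Dutch auctions are strategically equivalent to first-price auctions
Step 2: The equilibrium bid is b(v) = v*(n-1)/n
Step 3: b = 3/4 * 2/3
Step 4: b = 1/2

1/2


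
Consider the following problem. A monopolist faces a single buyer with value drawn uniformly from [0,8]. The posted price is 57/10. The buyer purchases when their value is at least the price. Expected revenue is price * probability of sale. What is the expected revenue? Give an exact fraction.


Step 1: Posted price r = 57/10, value support [0,8]
Step 2: P(v >= r) = (8 - 57/10)/8 = 23/80
Step 3: Expected revenue = r * P(v >= r) = 57/10 * 23/80
Step 4: Revenue = 1311/800

1311/800


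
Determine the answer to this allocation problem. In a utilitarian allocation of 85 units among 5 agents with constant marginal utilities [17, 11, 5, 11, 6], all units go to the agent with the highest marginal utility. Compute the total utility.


Step 1: The marginal utilities are [17, 11, 5, 11, 6]
Step 2: The highest marginal utility is 17
Step 3: All 85 units go to that agent
Step 4: Total utility = 17 * 85 = 1445

1445


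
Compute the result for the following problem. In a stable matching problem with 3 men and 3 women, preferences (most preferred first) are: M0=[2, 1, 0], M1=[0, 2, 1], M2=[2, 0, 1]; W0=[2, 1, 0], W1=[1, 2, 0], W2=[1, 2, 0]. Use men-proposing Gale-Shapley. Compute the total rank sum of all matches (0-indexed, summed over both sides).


Step 1: Run Gale-Shapley (men propose, women hold best offer):
  M0 proposes to W2; she accepts
  M1 proposes to W0; she accepts
  M2 proposes to W2; she switches from M0
  M0 proposes to W1; she accepts
Step 2: Final matching: W0-M1, W1-M0, W2-M2
Step 3: 0-indexed ranks (man's rank of his match, then woman's): 0 + 1 + 1 + 2 + 0 + 1
Step 4: Total rank sum = 5

5


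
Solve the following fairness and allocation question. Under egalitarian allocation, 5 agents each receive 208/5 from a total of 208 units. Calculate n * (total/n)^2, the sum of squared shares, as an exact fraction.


Step 1: Each agent's share = 208/5
Step 2: Square of each share = (208/5)^2 = 43264/25
Step 3: Sum of squares = 5 * 43264/25 = 43264/5

43264/5


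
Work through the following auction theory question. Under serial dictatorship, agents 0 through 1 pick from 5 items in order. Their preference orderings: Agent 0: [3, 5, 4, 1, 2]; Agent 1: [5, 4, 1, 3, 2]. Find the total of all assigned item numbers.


Step 1: Agent 0 picks item 3
Step 2: Agent 1 picks item 5
Step 3: Sum = 3 + 5 = 8

8


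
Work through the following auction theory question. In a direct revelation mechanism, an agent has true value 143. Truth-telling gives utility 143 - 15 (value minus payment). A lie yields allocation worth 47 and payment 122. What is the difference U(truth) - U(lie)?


Step 1: U(truth) = value - payment = 143 - 15 = 128
Step 2: U(lie) = allocation - payment = 47 - 122 = -75
Step 3: IC gap = 128 - (-75) = 203

203


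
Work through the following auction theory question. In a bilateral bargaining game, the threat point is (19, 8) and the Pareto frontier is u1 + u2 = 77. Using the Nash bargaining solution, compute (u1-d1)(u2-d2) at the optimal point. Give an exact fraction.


Step 1: The Nash solution splits surplus symmetrically above the disagreement point
Step 2: u1 = (total + d1 - d2)/2 = (77 + 19 - 8)/2 = 44
Step 3: u2 = (total - d1 + d2)/2 = (77 - 19 + 8)/2 = 33
Step 4: Nash product = (44 - 19) * (33 - 8)
Step 5: = 25 * 25 = 625

625


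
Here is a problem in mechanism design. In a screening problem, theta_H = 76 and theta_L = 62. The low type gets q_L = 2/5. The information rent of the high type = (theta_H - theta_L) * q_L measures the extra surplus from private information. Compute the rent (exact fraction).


Step 1: theta_H - theta_L = 76 - 62 = 14
Step 2: Information rent = (theta_H - theta_L) * q_L
Step 3: = 14 * 2/5
Step 4: = 28/5

28/5


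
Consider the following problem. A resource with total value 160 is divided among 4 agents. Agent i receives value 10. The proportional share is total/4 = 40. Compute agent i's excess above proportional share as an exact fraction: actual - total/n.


Step 1: Proportional share = 160/4 = 40
Step 2: Agent's actual allocation = 10
Step 3: Excess = 10 - 40 = -30

-30


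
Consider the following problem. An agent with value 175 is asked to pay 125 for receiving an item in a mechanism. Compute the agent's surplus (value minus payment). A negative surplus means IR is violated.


Step 1: Surplus = value - payment = 175 - 125 = 50
Step 2: IR is satisfied (surplus >= 0)

50


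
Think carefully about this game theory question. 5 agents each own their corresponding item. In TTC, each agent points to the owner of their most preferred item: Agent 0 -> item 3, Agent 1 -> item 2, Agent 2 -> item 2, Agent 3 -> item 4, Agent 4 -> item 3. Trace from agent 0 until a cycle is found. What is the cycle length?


Step 1: Trace the pointer graph from agent 0: 0 -> 3 -> 4 -> 3
Step 2: A cycle is detected when we revisit agent 3
Step 3: The cycle is: 3 -> 4 -> 3
Step 4: Cycle length = 2

2


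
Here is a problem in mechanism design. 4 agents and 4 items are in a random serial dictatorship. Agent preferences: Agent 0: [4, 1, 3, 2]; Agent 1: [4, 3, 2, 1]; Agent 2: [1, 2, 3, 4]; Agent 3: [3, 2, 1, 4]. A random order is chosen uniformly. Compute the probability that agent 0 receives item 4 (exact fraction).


Step 1: Agent 0 wants item 4
Step 2: There are 24 possible orderings of agents
Step 3: In 12 orderings, agent 0 gets item 4
Step 4: Probability = 12/24 = 1/2

1/2


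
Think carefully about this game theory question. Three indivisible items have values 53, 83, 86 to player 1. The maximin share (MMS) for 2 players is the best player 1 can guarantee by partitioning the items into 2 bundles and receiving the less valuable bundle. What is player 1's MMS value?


Step 1: Item values = 53, 83, 86
Step 2: Enumerate all 2-bundle partitions and take the smaller bundle:
  Partition 1: {53} vs {83,86} -> bundles 53, 169; min = 53
  Partition 2: {83} vs {53,86} -> bundles 83, 139; min = 83
  Partition 3: {86} vs {53,83} -> bundles 86, 136; min = 86
Step 3: MMS = max(53, 83, 86) = 86

86


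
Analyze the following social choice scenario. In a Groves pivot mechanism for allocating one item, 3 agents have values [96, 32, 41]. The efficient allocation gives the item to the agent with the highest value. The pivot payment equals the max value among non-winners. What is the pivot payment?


Step 1: The efficient winner is agent 0 with value 96
Step 2: Other agents' values: [32, 41]
Step 3: Pivot payment = max(others) = 41
Step 4: The winner pays 41

41


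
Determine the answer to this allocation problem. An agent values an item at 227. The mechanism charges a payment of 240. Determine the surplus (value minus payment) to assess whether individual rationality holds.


Step 1: Surplus = value - payment = 227 - 240 = -13
Step 2: IR is violated (surplus < 0)

-13


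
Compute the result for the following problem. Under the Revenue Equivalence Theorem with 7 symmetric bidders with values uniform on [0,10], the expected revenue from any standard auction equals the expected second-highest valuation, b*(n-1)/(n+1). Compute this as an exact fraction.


Step 1: By Revenue Equivalence, expected revenue = b*(n-1)/(n+1)
Step 2: Substituting n = 7, b = 10
Step 3: Revenue = 10*(7-1)/(7+1) = 10*6/8
Step 4: Revenue = 60/8 = 15/2

15/2


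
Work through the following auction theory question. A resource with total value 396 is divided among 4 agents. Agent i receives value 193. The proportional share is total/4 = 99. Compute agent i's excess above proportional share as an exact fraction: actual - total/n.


Step 1: Proportional share = 396/4 = 99
Step 2: Agent's actual allocation = 193
Step 3: Excess = 193 - 99 = 94

94


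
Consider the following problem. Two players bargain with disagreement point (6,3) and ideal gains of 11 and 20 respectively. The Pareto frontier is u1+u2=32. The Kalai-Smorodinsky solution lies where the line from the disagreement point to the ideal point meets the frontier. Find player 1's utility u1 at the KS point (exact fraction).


Step 1: At the KS point, (u1-d1)/r1 = (u2-d2)/r2 = t and u1+u2 = 32
Step 2: u1 = d1 + r1*t and u2 = d2 + r2*t, so (d1 + r1*t) + (d2 + r2*t) = 32
Step 3: t = (32 - 6 - 3)/(11 + 20) = 23/31
Step 4: u1 = d1 + r1*t = 6 + 11 * 23/31 = 439/31
Step 5: (Check: u2 = d2 + r2*t = 553/31; u1+u2 = 439/31 + 553/31 = 32, on the frontier.)

439/31


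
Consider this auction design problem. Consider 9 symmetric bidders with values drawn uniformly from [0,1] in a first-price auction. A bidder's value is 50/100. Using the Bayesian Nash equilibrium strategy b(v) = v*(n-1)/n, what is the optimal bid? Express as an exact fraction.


Step 1: The symmetric BNE bidding function is b(v) = v * (n-1) / n
Step 2: Substitute v = 1/2 and n = 9
Step 3: b = 1/2 * 8/9
Step 4: b = 4/9

4/9


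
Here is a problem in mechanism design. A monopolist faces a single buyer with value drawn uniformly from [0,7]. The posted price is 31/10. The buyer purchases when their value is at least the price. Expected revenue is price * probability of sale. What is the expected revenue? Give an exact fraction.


Step 1: Posted price r = 31/10, value support [0,7]
Step 2: P(v >= r) = (7 - 31/10)/7 = 39/70
Step 3: Expected revenue = r * P(v >= r) = 31/10 * 39/70
Step 4: Revenue = 1209/700

1209/700


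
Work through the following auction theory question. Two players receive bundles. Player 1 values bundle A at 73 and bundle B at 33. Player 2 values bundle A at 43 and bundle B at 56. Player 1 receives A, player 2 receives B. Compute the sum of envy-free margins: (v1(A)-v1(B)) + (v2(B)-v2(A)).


Step 1: Player 1's margin = v1(A) - v1(B) = 73 - 33 = 40
Step 2: Player 2's margin = v2(B) - v2(A) = 56 - 43 = 13
Step 3: Total margin = 40 + 13 = 53

53


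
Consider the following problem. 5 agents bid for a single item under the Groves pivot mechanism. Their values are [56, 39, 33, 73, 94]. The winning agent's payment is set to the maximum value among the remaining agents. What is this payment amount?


Step 1: The efficient winner is agent 4 with value 94
Step 2: Other agents' values: [56, 39, 33, 73]
Step 3: Pivot payment = max(others) = 73
Step 4: The winner pays 73

73


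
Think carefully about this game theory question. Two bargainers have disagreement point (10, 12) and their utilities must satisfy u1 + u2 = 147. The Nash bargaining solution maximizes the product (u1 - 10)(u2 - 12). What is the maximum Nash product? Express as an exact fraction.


Step 1: The Nash solution splits surplus symmetrically above the disagreement point
Step 2: u1 = (total + d1 - d2)/2 = (147 + 10 - 12)/2 = 145/2
Step 3: u2 = (total - d1 + d2)/2 = (147 - 10 + 12)/2 = 149/2
Step 4: Nash product = (145/2 - 10) * (149/2 - 12)
Step 5: = 125/2 * 125/2 = 15625/4

15625/4


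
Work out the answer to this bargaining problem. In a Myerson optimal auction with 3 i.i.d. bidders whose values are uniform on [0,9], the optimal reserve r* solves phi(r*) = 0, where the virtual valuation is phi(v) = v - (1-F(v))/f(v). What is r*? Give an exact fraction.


Step 1: For U[0,9], F(v) = v/9 and f(v) = 1/9
Step 2: phi(v) = v - (1 - v/9)/(1/9) = v - (9 - v) = 2v - 9
Step 3: Set phi(r*) = 0: 2r* - 9 = 0
Step 4: r* = 9/2 (the number of bidders n = 3 does not enter)

9/2


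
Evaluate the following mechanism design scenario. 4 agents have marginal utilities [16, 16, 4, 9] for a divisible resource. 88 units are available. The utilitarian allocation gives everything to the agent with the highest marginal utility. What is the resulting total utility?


Step 1: The marginal utilities are [16, 16, 4, 9]
Step 2: The highest marginal utility is 16
Step 3: All 88 units go to that agent
Step 4: Total utility = 16 * 88 = 1408

1408


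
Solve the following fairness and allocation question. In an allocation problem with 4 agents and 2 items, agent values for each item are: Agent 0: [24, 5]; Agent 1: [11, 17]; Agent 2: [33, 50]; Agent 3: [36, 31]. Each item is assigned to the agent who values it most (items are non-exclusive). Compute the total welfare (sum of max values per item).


Step 1: For each item, find the maximum value among all agents.
Step 2: Item 0 -> Agent 3 (value 36)
Step 3: Item 1 -> Agent 2 (value 50)
Step 4: Total welfare = 36 + 50 = 86

86


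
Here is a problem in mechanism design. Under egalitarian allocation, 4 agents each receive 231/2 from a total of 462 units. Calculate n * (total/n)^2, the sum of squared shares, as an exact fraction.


Step 1: Each agent's share = 462/4 = 231/2
Step 2: Square of each share = (231/2)^2 = 53361/4
Step 3: Sum of squares = 4 * 53361/4 = 53361

53361


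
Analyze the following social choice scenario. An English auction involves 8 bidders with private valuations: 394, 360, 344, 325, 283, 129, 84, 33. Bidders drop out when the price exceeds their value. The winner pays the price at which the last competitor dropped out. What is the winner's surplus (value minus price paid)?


Step 1: Identify the highest value: 394
Step 2: Identify the second-highest value: 360
Step 3: The final price = second-highest value = 360
Step 4: Surplus = 394 - 360 = 34

34


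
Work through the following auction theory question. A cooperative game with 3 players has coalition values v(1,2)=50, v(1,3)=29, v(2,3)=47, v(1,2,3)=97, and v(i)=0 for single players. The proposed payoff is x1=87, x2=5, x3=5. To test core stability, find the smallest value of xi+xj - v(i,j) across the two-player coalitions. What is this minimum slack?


Step 1: Slack for coalition (1,2): x1+x2 - v12 = 92 - 50 = 42
Step 2: Slack for coalition (1,3): x1+x3 - v13 = 92 - 29 = 63
Step 3: Slack for coalition (2,3): x2+x3 - v23 = 10 - 47 = -37
Step 4: Minimum slack = min(42, 63, -37) = -37, attained by (2,3); coalition (2,3) can block (slack < 0), so the allocation is not in the core

-37


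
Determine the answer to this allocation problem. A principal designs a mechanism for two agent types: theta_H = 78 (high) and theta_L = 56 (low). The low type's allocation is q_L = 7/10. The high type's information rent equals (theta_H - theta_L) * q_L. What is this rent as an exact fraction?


Step 1: theta_H - theta_L = 78 - 56 = 22
Step 2: Information rent = (theta_H - theta_L) * q_L
Step 3: = 22 * 7/10
Step 4: = 77/5

77/5


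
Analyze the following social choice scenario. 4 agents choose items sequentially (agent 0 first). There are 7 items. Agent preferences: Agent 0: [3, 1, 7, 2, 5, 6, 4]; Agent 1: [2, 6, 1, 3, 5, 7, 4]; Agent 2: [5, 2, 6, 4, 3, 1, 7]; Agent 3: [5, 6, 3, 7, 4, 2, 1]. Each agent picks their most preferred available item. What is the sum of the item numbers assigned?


Step 1: Agent 0 picks item 3
Step 2: Agent 1 picks item 2
Step 3: Agent 2 picks item 5
Step 4: Agent 3 picks item 6
Step 5: Sum = 3 + 2 + 5 + 6 = 16

16


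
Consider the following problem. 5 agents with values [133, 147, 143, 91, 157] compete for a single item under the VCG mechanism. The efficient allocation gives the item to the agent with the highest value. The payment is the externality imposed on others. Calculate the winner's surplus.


Step 1: The winner is the agent with the highest value: agent 4 with value 157
Step 2: Values of other agents: [133, 147, 143, 91]
Step 3: VCG payment = max of others' values = 147
Step 4: Surplus = 157 - 147 = 10

10


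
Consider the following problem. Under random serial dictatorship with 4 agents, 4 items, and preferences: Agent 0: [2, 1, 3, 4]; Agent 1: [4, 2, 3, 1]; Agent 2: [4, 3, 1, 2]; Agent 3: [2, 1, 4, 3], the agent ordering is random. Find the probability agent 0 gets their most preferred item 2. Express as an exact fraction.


Step 1: Agent 0 wants item 2
Step 2: There are 24 possible orderings of agents
Step 3: In 11 orderings, agent 0 gets item 2
Step 4: Probability = 11/24

11/24


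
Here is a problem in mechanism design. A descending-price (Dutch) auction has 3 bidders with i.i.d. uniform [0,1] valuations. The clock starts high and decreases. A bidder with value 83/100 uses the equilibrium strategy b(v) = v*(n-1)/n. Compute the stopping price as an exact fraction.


Step 1: Dutch auctions are strategically equivalent to first-price auctions
Step 2: The equilibrium bid is b(v) = v*(n-1)/n
Step 3: b = 83/100 * 2/3
Step 4: b = 83/150

83/150


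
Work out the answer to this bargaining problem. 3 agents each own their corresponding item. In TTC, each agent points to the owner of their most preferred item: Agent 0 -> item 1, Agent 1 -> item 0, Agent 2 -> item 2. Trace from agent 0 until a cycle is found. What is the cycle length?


Step 1: Trace the pointer graph from agent 0: 0 -> 1 -> 0
Step 2: A cycle is detected when we revisit agent 0
Step 3: The cycle is: 0 -> 1 -> 0
Step 4: Cycle length = 2

2


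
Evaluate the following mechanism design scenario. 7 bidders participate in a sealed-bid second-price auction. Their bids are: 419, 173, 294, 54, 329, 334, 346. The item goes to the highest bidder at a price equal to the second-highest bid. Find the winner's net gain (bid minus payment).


Step 1: Sort bids in descending order: 419, 346, 334, 329, 294, 173, 54
Step 2: The winning bid is the highest: 419
Step 3: The payment equals the second-highest bid: 346
Step 4: Surplus = winner's bid - payment = 419 - 346 = 73

73


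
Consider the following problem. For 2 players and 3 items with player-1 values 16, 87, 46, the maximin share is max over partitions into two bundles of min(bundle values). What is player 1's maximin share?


Step 1: Item values = 16, 87, 46
Step 2: Enumerate all 2-bundle partitions and take the smaller bundle:
  Partition 1: {16} vs {87,46} -> bundles 16, 133; min = 16
  Partition 2: {87} vs {16,46} -> bundles 87, 62; min = 62
  Partition 3: {46} vs {16,87} -> bundles 46, 103; min = 46
Step 3: MMS = max(16, 62, 46) = 62

62


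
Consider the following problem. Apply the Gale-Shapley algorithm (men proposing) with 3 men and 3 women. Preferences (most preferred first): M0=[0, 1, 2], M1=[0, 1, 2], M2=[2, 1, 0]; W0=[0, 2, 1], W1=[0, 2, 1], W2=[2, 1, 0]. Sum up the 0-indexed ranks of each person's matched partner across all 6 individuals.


Step 1: Run Gale-Shapley (men propose, women hold best offer):
  M0 proposes to W0; she accepts
  M1 proposes to W0; rejected
  M1 proposes to W1; she accepts
  M2 proposes to W2; she accepts
Step 2: Final matching: W0-M0, W1-M1, W2-M2
Step 3: 0-indexed ranks (man's rank of his match, then woman's): 0 + 0 + 1 + 2 + 0 + 0
Step 4: Total rank sum = 3

3


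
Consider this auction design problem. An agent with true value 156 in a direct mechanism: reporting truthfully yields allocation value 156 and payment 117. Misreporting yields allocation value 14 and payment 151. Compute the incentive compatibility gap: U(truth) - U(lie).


Step 1: U(truth) = value - payment = 156 - 117 = 39
Step 2: U(lie) = allocation - payment = 14 - 151 = -137
Step 3: IC gap = 39 - (-137) = 176

176


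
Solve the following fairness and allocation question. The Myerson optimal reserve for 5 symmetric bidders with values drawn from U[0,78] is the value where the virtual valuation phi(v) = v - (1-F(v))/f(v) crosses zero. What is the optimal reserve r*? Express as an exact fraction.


Step 1: For U[0,78], F(v) = v/78 and f(v) = 1/78
Step 2: phi(v) = v - (1 - v/78)/(1/78) = v - (78 - v) = 2v - 78
Step 3: Set phi(r*) = 0: 2r* - 78 = 0
Step 4: r* = 78/2 = 39 (the number of bidders n = 5 does not enter)

39


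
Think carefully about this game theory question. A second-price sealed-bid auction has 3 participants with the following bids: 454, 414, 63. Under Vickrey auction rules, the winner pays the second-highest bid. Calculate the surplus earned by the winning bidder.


Step 1: Sort bids in descending order: 454, 414, 63
Step 2: The winning bid is the highest: 454
Step 3: The payment equals the second-highest bid: 414
Step 4: Surplus = winner's bid - payment = 454 - 414 = 40

40


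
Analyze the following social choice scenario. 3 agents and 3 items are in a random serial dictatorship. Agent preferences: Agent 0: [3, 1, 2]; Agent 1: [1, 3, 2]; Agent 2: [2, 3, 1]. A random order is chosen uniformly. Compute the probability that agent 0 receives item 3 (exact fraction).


Step 1: Agent 0 wants item 3
Step 2: There are 6 possible orderings of agents
Step 3: In 6 orderings, agent 0 gets item 3
Step 4: Probability = 6/6 = 1

1


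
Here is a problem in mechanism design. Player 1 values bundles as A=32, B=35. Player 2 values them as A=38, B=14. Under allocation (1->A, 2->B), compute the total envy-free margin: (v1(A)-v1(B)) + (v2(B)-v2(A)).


Step 1: Player 1's margin = v1(A) - v1(B) = 32 - 35 = -3
Step 2: Player 2's margin = v2(B) - v2(A) = 14 - 38 = -24
Step 3: Total margin = -3 + -24 = -27

-27


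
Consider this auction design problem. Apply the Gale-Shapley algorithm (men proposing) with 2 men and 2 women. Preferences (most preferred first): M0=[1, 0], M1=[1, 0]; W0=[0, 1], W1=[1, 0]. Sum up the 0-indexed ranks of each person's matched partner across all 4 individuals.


Step 1: Run Gale-Shapley (men propose, women hold best offer):
  M0 proposes to W1; she accepts
  M1 proposes to W1; she switches from M0
  M0 proposes to W0; she accepts
Step 2: Final matching: W0-M0, W1-M1
Step 3: 0-indexed ranks (man's rank of his match, then woman's): 1 + 0 + 0 + 0
Step 4: Total rank sum = 1

1


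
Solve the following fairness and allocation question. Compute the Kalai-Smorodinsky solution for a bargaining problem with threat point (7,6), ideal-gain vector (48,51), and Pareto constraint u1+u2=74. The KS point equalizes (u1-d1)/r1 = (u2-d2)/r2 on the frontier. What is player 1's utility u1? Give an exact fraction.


Step 1: At the KS point, (u1-d1)/r1 = (u2-d2)/r2 = t and u1+u2 = 74
Step 2: u1 = d1 + r1*t and u2 = d2 + r2*t, so (d1 + r1*t) + (d2 + r2*t) = 74
Step 3: t = (74 - 7 - 6)/(48 + 51) = 61/99
Step 4: u1 = d1 + r1*t = 7 + 48 * 61/99 = 1207/33
Step 5: (Check: u2 = d2 + r2*t = 1235/33; u1+u2 = 1207/33 + 1235/33 = 74, on the frontier.)

1207/33


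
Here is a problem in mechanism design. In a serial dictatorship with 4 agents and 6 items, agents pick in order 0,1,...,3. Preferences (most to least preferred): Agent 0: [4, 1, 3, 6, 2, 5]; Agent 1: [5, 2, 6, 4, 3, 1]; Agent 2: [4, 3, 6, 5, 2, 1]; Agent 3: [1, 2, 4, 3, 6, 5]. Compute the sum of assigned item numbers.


Step 1: Agent 0 picks item 4
Step 2: Agent 1 picks item 5
Step 3: Agent 2 picks item 3
Step 4: Agent 3 picks item 1
Step 5: Sum = 4 + 5 + 3 + 1 = 13

13


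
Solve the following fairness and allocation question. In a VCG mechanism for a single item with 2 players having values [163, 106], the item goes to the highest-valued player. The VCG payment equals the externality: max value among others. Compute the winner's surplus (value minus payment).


Step 1: The winner is the agent with the highest value: agent 0 with value 163
Step 2: Values of other agents: [106]
Step 3: VCG payment = max of others' values = 106
Step 4: Surplus = 163 - 106 = 57

57


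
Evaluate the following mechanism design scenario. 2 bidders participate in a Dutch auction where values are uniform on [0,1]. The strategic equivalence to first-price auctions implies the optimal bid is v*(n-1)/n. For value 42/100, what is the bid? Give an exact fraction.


Step 1: Dutch auctions are strategically equivalent to first-price auctions
Step 2: The equilibrium bid is b(v) = v*(n-1)/n
Step 3: b = 21/50 * 1/2
Step 4: b = 21/100

21/100


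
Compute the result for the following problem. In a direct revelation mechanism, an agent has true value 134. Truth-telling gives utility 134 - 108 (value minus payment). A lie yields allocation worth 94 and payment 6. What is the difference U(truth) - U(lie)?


Step 1: U(truth) = value - payment = 134 - 108 = 26
Step 2: U(lie) = allocation - payment = 94 - 6 = 88
Step 3: IC gap = 26 - 88 = -62

-62


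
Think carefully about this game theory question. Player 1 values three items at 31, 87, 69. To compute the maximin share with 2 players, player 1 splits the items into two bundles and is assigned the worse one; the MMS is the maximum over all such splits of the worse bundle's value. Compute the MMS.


Step 1: Item values = 31, 87, 69
Step 2: Enumerate all 2-bundle partitions and take the smaller bundle:
  Partition 1: {31} vs {87,69} -> bundles 31, 156; min = 31
  Partition 2: {87} vs {31,69} -> bundles 87, 100; min = 87
  Partition 3: {69} vs {31,87} -> bundles 69, 118; min = 69
Step 3: MMS = max(31, 87, 69) = 87

87


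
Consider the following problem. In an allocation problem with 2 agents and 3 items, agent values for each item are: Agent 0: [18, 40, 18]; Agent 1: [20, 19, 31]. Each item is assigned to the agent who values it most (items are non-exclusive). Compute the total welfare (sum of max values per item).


Step 1: For each item, find the maximum value among all agents.
Step 2: Item 0 -> Agent 1 (value 20)
Step 3: Item 1 -> Agent 0 (value 40)
Step 4: Item 2 -> Agent 1 (value 31)
Step 5: Total welfare = 20 + 40 + 31 = 91

91


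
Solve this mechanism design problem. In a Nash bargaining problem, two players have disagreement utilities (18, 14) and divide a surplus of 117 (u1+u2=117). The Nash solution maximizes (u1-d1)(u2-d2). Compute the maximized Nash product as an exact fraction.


Step 1: The Nash solution splits surplus symmetrically above the disagreement point
Step 2: u1 = (total + d1 - d2)/2 = (117 + 18 - 14)/2 = 121/2
Step 3: u2 = (total - d1 + d2)/2 = (117 - 18 + 14)/2 = 113/2
Step 4: Nash product = (121/2 - 18) * (113/2 - 14)
Step 5: = 85/2 * 85/2 = 7225/4

7225/4


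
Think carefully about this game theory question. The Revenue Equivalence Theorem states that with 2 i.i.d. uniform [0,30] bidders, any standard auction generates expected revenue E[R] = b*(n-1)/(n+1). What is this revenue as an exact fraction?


Step 1: By Revenue Equivalence, expected revenue = b*(n-1)/(n+1)
Step 2: Substituting n = 2, b = 30
Step 3: Revenue = 30*(2-1)/(2+1) = 30*1/3
Step 4: Revenue = 30/3 = 10

10


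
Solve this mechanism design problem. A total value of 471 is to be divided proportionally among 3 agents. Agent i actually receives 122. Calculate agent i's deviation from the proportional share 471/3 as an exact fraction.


Step 1: Proportional share = 471/3 = 157
Step 2: Agent's actual allocation = 122
Step 3: Excess = 122 - 157 = -35

-35


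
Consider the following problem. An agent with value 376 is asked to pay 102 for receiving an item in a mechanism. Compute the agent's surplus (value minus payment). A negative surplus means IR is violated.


Step 1: Surplus = value - payment = 376 - 102 = 274
Step 2: IR is satisfied (surplus >= 0)

274


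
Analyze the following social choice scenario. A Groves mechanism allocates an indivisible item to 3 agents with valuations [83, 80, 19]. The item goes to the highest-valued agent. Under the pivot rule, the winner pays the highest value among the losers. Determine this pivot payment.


Step 1: The efficient winner is agent 0 with value 83
Step 2: Other agents' values: [80, 19]
Step 3: Pivot payment = max(others) = 80
Step 4: The winner pays 80

80


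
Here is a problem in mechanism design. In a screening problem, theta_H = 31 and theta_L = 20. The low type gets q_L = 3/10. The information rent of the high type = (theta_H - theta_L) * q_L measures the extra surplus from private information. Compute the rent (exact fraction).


Step 1: theta_H - theta_L = 31 - 20 = 11
Step 2: Information rent = (theta_H - theta_L) * q_L
Step 3: = 11 * 3/10
Step 4: = 33/10

33/10


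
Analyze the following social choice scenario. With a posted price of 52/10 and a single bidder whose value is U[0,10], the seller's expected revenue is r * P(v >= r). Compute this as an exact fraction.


Step 1: Posted price r = 26/5, value support [0,10]
Step 2: P(v >= r) = (10 - 26/5)/10 = 12/25
Step 3: Expected revenue = r * P(v >= r) = 26/5 * 12/25
Step 4: Revenue = 312/125

312/125


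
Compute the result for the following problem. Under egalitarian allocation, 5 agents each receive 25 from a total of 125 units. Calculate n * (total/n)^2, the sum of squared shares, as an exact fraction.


Step 1: Each agent's share = 125/5 = 25
Step 2: Square of each share = (25)^2 = 625
Step 3: Sum of squares = 5 * 625 = 3125

3125


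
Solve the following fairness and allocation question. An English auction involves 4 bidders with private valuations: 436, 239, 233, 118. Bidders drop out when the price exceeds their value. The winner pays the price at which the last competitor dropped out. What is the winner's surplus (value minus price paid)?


Step 1: Identify the highest value: 436
Step 2: Identify the second-highest value: 239
Step 3: The final price = second-highest value = 239
Step 4: Surplus = 436 - 239 = 197

197
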